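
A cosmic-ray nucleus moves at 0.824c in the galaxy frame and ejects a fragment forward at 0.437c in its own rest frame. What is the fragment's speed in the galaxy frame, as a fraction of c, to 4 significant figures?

u ≈ 0.9271c

Compose boost 2: (0.437 + 0.824)/(1 + 0.437×0.824) = 1.261/1.36009 = 0.9271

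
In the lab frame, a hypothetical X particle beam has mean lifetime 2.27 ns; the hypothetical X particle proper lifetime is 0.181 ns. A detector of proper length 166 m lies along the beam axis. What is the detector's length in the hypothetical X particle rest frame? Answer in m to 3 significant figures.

Time dilation ⇒ γ = Δt/τ₀ = 2.27/0.181 = 12.541
Length contraction: L = L₀/γ = 166/12.541 = 13.2 m

L ≈ 13.2 m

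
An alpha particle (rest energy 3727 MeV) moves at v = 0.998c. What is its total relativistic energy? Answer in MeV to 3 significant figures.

E ≈ 59000 MeV

γ = 1/√(1 − 0.998²) = 15.819
E = γm₀c² = 15.819 × 3727 MeV = 59000 MeV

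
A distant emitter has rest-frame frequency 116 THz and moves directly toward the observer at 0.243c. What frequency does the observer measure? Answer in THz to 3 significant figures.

f_obs ≈ 149 THz

Relativistic Doppler: f_obs = f_src √((1+β)/(1−β))
= 116 × √(1.2430/0.75700) = 116 × 1.2814 = 149 THz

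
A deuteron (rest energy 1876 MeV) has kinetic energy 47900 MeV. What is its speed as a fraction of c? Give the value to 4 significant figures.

β ≈ 0.9993

γ = 1 + K/(m₀c²) = 1 + 47900/1876 = 26.5330
β = √(1 − 1/γ²) = 0.9993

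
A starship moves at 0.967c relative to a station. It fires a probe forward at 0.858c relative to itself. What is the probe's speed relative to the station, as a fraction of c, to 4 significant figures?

Relativistic velocity addition: u = (u' + v)/(1 + u'v/c²)
= (0.858 + 0.967)/(1 + 0.858×0.967) = 1.825/1.82969 = 0.9974

u ≈ 0.9974c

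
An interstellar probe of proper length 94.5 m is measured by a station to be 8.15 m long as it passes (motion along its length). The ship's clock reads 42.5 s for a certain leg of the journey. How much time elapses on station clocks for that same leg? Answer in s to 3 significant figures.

Length contraction ⇒ γ = L₀/L = 94.5/8.15 = 11.595
Time dilation: Δt = γτ₀ = 11.595 × 42.5 s = 493 s

Δt ≈ 493 s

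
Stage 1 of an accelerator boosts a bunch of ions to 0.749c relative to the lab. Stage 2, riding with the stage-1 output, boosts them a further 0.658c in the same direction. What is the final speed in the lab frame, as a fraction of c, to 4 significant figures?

u ≈ 0.9425c

Compose boost 2: (0.658 + 0.749)/(1 + 0.658×0.749) = 1.407/1.49284 = 0.9425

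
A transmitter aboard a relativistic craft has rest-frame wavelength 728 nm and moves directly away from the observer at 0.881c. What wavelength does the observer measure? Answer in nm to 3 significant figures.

Relativistic Doppler: λ_obs = λ_src √((1+β)/(1−β))
= 728 × √(1.8810/0.11900) = 728 × 3.9758 = 2890 nm

λ_obs ≈ 2890 nm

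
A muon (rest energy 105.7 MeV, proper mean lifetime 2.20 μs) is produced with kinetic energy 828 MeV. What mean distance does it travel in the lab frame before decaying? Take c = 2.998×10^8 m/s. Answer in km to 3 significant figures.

γ = 1 + K/(m₀c²) = 1 + 828/105.7 = 8.8335
β = √(1 − 1/γ²) = 0.99357
Dilated lifetime: γτ₀ = 8.8335 × 2.20 μs = 19.434 μs
d = βc·γτ₀ = 0.99357 × (2.998×10^8 m/s) × 1.9434×10^-5 s = 5.79 km

d ≈ 5.79 km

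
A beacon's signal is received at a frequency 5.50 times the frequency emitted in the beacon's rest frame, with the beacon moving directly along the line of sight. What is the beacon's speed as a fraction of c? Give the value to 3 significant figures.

β ≈ 0.936

f_obs/f_src = √((1+β)/(1−β)) = 5.50  ⇒  (1+β)/(1−β) = 30.250
β = |1 − D²|/(1 + D²) = |1 − 30.250|/(1 + 30.250) = 0.936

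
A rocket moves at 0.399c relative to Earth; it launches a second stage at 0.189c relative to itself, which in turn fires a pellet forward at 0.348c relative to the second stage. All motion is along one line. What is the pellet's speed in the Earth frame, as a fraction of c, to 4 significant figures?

u ≈ 0.7517c

Compose boost 2: (0.189 + 0.399)/(1 + 0.189×0.399) = 0.5880/1.07541 = 0.546768
Compose boost 3: (0.348 + 0.546768)/(1 + 0.348×0.546768) = 0.894768/1.19028 = 0.7517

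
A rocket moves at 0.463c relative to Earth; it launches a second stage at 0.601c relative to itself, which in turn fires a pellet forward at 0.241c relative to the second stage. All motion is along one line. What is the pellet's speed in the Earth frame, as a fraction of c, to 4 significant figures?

Compose boost 2: (0.601 + 0.463)/(1 + 0.601×0.463) = 1.064/1.27826 = 0.832380
Compose boost 3: (0.241 + 0.832380)/(1 + 0.241×0.832380) = 1.07338/1.20060 = 0.8940

u ≈ 0.8940c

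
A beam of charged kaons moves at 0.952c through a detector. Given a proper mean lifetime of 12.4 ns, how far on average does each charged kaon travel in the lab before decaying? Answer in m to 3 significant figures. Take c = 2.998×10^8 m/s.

γ = 1/√(1 − 0.952²) = 3.2669
Dilated lifetime: Δt = γτ₀ = 3.2669 × 12.4 ns = 40.510 ns
d = vΔt = 0.952c × 40.510 ns = 2.8541×10^8 m/s × 4.0510×10^-8 s = 11.6 m

d ≈ 11.6 m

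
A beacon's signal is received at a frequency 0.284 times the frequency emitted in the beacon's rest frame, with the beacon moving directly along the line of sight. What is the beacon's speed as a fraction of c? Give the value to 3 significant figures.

β ≈ 0.851

f_obs/f_src = √((1−β)/(1+β)) = 0.284  ⇒  (1−β)/(1+β) = 0.080656
β = |1 − D²|/(1 + D²) = |1 − 0.080656|/(1 + 0.080656) = 0.851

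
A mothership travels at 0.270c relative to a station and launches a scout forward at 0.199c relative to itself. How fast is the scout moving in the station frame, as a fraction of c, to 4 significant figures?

u ≈ 0.4451c

Compose boost 2: (0.199 + 0.270)/(1 + 0.199×0.270) = 0.4690/1.05373 = 0.4451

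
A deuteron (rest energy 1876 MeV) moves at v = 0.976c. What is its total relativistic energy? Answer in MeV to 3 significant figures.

γ = 1/√(1 − 0.976²) = 4.5920
E = γm₀c² = 4.5920 × 1876 MeV = 8610 MeV

E ≈ 8610 MeV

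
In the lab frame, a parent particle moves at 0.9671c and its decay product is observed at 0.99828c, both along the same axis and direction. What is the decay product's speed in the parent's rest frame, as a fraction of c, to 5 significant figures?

Inverse velocity addition: u' = (u − v)/(1 − uv/c²)
= (0.99828 − 0.9671)/(1 − 0.99828×0.9671) = 0.031180/0.03456341 = 0.90211

u' ≈ 0.90211c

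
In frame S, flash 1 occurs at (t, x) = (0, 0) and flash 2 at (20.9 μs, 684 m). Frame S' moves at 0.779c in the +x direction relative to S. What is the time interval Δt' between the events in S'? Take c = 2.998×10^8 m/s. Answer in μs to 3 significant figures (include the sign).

γ = 1/√(1 − 0.779²) = 1.5948
Δt' = γ(Δt − vΔx/c²) = 1.5948 × (20.9 μs − 0.779×684 m / (2.998×10^8 m/s))
= 1.5948 × (19.123 μs) = 30.5 μs

Δt' ≈ 30.5 μs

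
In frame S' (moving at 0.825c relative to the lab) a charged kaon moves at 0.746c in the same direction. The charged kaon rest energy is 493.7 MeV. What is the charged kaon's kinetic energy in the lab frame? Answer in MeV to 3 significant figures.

u_lab = (0.746 + 0.825)/(1 + 0.746×0.825) = 0.972484
γ = 1/√(1 − 0.972484²) = 4.2924
K = (γ − 1)m₀c² = (4.2924 − 1) × 493.7 = 3.2924 × 493.7 = 1630 MeV

K ≈ 1630 MeV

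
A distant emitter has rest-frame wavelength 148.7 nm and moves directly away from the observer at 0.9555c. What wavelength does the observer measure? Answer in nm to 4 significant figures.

Relativistic Doppler: λ_obs = λ_src √((1+β)/(1−β))
= 148.7 × √(1.95550/0.0445000) = 148.7 × 6.62901 = 985.7 nm

λ_obs ≈ 985.7 nm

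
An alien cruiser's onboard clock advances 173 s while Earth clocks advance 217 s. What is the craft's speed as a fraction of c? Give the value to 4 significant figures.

γ = Δt/τ₀ = 217/173 = 1.25434
β = √(1 − 1/γ²) = √(1 − 1/1.25434²) = 0.6037

β ≈ 0.6037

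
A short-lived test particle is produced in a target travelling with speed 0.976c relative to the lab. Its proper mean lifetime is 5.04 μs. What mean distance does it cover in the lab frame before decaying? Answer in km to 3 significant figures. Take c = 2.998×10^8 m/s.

d ≈ 6.77 km

γ = 1/√(1 − 0.976²) = 4.5920
Dilated lifetime: Δt = γτ₀ = 4.5920 × 5.04 μs = 23.144 μs
d = vΔt = 0.976c × 23.144 μs = 2.9260×10^8 m/s × 2.3144×10^-5 s = 6.77 km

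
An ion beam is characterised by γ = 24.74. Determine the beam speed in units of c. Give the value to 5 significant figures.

β ≈ 0.99918

β = √(1 − 1/γ²) = √(1 − 1/24.74²) = √(0.9983662) = 0.99918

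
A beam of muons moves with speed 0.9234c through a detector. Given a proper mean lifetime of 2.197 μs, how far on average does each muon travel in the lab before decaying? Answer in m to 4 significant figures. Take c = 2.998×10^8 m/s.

γ = 1/√(1 − 0.9234²) = 2.60526
Dilated lifetime: Δt = γτ₀ = 2.60526 × 2.197 μs = 5.72375 μs
d = vΔt = 0.9234c × 5.72375 μs = 2.76835×10^8 m/s × 5.72375×10^-6 s = 1585 m

d ≈ 1585 m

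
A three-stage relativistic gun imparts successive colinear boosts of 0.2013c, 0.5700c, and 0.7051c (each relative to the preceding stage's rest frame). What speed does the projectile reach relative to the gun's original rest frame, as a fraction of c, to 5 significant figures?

u ≈ 0.93894c

Compose boost 2: (0.5700 + 0.2013)/(1 + 0.5700×0.2013) = 0.77130/1.114741 = 0.6919096
Compose boost 3: (0.7051 + 0.6919096)/(1 + 0.7051×0.6919096) = 1.397010/1.487865 = 0.93894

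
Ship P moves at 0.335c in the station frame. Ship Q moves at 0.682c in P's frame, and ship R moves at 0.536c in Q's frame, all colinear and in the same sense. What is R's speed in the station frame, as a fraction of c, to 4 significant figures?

Compose boost 2: (0.682 + 0.335)/(1 + 0.682×0.335) = 1.017/1.22847 = 0.827859
Compose boost 3: (0.536 + 0.827859)/(1 + 0.536×0.827859) = 1.36386/1.44373 = 0.9447

u ≈ 0.9447c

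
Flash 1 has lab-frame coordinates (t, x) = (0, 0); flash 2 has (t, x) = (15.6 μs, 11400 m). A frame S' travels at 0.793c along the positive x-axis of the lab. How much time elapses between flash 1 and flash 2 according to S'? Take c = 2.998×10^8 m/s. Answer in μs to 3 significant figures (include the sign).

Δt' ≈ -23.9 μs

γ = 1/√(1 − 0.793²) = 1.6414
Δt' = γ(Δt − vΔx/c²) = 1.6414 × (15.6 μs − 0.793×11400 m / (2.998×10^8 m/s))
= 1.6414 × (-14.554 μs) = -23.9 μs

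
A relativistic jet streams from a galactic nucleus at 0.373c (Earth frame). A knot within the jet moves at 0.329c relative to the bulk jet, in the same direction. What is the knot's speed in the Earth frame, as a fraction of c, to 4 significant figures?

Relativistic velocity addition: u = (u' + v)/(1 + u'v/c²)
= (0.329 + 0.373)/(1 + 0.329×0.373) = 0.7020/1.12272 = 0.6253

u ≈ 0.6253c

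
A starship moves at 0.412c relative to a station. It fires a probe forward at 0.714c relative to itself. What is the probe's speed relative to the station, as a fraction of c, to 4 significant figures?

u ≈ 0.8701c

Relativistic velocity addition: u = (u' + v)/(1 + u'v/c²)
= (0.714 + 0.412)/(1 + 0.714×0.412) = 1.126/1.29417 = 0.8701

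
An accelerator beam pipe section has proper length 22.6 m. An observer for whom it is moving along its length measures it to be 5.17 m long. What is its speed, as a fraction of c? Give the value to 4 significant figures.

γ = L₀/L = 22.6/5.17 = 4.37137
β = √(1 − 1/γ²) = 0.9735

β ≈ 0.9735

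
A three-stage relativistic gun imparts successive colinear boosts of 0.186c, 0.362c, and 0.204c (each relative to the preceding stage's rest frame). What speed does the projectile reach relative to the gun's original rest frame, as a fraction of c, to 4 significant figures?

u ≈ 0.6494c

Compose boost 2: (0.362 + 0.186)/(1 + 0.362×0.186) = 0.5480/1.06733 = 0.513430
Compose boost 3: (0.204 + 0.513430)/(1 + 0.204×0.513430) = 0.717430/1.10474 = 0.6494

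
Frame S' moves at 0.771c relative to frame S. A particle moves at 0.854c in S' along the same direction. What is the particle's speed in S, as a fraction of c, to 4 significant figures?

Relativistic velocity addition: u = (u' + v)/(1 + u'v/c²)
= (0.854 + 0.771)/(1 + 0.854×0.771) = 1.625/1.65843 = 0.9798

u ≈ 0.9798c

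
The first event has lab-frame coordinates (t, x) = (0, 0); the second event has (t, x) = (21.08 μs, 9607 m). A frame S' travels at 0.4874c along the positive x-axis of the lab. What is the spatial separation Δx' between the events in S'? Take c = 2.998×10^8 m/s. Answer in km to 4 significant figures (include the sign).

Δx' ≈ 7.475 km

γ = 1/√(1 − 0.4874²) = 1.14524
Δx' = γ(Δx − vΔt) = 1.14524 × (9607 m − 0.4874×(2.998×10^8 m/s)×21.08×10^-6 s)
= 1.14524 × (6526.74 m) = 7.475 km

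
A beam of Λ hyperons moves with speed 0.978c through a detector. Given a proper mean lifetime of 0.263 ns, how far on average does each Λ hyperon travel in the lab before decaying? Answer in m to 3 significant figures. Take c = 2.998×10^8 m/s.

d ≈ 0.370 m

γ = 1/√(1 − 0.978²) = 4.7938
Dilated lifetime: Δt = γτ₀ = 4.7938 × 0.263 ns = 1.2608 ns
d = vΔt = 0.978c × 1.2608 ns = 2.9320×10^8 m/s × 1.2608×10^-9 s = 0.370 m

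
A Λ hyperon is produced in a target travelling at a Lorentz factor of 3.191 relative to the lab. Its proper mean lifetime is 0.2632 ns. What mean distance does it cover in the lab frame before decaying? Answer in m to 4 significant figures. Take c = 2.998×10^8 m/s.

d ≈ 0.2391 m

β = √(1 − 1/γ²) = √(1 − 1/3.191²) = 0.949627
Dilated lifetime: Δt = γτ₀ = 3.191 × 0.2632 ns = 0.839871 ns
d = vΔt = 0.949627c × 0.839871 ns = 2.84698×10^8 m/s × 8.39871×10^-10 s = 0.2391 m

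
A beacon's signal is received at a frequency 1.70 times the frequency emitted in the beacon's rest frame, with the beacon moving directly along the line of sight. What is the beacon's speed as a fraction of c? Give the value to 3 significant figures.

β ≈ 0.486

f_obs/f_src = √((1+β)/(1−β)) = 1.70  ⇒  (1+β)/(1−β) = 2.8900
β = |1 − D²|/(1 + D²) = |1 − 2.8900|/(1 + 2.8900) = 0.486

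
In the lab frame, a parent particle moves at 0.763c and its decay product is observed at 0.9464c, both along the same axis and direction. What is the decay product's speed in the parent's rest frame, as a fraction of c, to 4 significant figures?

u' ≈ 0.6600c

Inverse velocity addition: u' = (u − v)/(1 − uv/c²)
= (0.9464 − 0.763)/(1 − 0.9464×0.763) = 0.1834/0.277897 = 0.6600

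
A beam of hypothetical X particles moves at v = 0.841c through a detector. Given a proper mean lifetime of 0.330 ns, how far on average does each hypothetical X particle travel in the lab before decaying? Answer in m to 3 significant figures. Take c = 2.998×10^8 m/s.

γ = 1/√(1 − 0.841²) = 1.8483
Dilated lifetime: Δt = γτ₀ = 1.8483 × 0.330 ns = 0.60994 ns
d = vΔt = 0.841c × 0.60994 ns = 2.5213×10^8 m/s × 6.0994×10^-10 s = 0.154 m

d ≈ 0.154 m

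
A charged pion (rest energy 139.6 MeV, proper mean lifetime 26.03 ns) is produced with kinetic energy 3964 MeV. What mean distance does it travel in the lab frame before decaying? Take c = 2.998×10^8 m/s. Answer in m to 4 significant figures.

d ≈ 229.3 m

γ = 1 + K/(m₀c²) = 1 + 3964/139.6 = 29.3954
β = √(1 − 1/γ²) = 0.999421
Dilated lifetime: γτ₀ = 29.3954 × 26.03 ns = 765.163 ns
d = βc·γτ₀ = 0.999421 × (2.998×10^8 m/s) × 7.65163×10^-7 s = 229.3 m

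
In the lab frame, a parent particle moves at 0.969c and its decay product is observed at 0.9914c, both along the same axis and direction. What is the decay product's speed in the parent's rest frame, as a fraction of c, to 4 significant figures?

u' ≈ 0.5695c

Inverse velocity addition: u' = (u − v)/(1 − uv/c²)
= (0.9914 − 0.969)/(1 − 0.9914×0.969) = 0.02240/0.0393334 = 0.5695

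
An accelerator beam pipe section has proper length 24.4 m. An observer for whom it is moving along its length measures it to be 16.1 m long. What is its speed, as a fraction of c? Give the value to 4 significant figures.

γ = L₀/L = 24.4/16.1 = 1.51553
β = √(1 − 1/γ²) = 0.7514

β ≈ 0.7514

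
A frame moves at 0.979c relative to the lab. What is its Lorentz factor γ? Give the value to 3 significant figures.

γ ≈ 4.91

γ = 1/√(1 − β²) = 1/√(1 − 0.979²) = 1/√(0.041559) = 4.91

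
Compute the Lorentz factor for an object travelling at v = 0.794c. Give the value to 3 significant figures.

γ ≈ 1.64

γ = 1/√(1 − β²) = 1/√(1 − 0.794²) = 1/√(0.36956) = 1.64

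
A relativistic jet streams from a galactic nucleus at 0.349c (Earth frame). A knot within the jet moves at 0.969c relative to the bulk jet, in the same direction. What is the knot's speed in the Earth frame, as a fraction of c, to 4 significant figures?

u ≈ 0.9849c

Relativistic velocity addition: u = (u' + v)/(1 + u'v/c²)
= (0.969 + 0.349)/(1 + 0.969×0.349) = 1.318/1.33818 = 0.9849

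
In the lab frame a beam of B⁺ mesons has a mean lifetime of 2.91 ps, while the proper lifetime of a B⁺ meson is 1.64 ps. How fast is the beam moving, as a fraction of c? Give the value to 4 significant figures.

γ = Δt/τ₀ = 2.91/1.64 = 1.77439
β = √(1 − 1/γ²) = √(1 − 1/1.77439²) = 0.8261

β ≈ 0.8261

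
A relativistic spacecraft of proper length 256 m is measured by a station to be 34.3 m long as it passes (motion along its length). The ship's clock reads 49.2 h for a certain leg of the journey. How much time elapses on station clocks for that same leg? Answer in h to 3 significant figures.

Δt ≈ 367 h

Length contraction ⇒ γ = L₀/L = 256/34.3 = 7.4636
Time dilation: Δt = γτ₀ = 7.4636 × 49.2 h = 367 h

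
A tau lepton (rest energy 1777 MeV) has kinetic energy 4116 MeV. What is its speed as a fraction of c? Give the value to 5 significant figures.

β ≈ 0.95345

γ = 1 + K/(m₀c²) = 1 + 4116/1777 = 3.316263
β = √(1 − 1/γ²) = 0.95345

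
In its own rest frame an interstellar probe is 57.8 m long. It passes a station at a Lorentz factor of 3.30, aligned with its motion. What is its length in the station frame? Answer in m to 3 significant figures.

L ≈ 17.5 m

γ = 3.30 (given)
Length contraction: L = L₀/γ = 57.8/3.30 = 17.5 m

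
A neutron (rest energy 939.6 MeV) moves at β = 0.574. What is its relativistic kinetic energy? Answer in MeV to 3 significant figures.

γ = 1/√(1 − 0.574²) = 1.2212
K = (γ − 1)m₀c² = (1.2212 − 1) × 939.6 MeV = 0.22122 × 939.6 MeV = 208 MeV

K ≈ 208 MeV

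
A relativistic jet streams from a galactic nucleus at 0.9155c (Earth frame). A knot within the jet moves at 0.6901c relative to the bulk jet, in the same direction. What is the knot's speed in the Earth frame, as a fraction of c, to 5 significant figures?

Relativistic velocity addition: u = (u' + v)/(1 + u'v/c²)
= (0.6901 + 0.9155)/(1 + 0.6901×0.9155) = 1.6056/1.631787 = 0.98395

u ≈ 0.98395c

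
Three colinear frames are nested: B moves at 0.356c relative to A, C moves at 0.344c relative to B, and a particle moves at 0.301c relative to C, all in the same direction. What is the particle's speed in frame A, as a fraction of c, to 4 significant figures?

u ≈ 0.7785c

Compose boost 2: (0.344 + 0.356)/(1 + 0.344×0.356) = 0.7000/1.12246 = 0.623628
Compose boost 3: (0.301 + 0.623628)/(1 + 0.301×0.623628) = 0.924628/1.18771 = 0.7785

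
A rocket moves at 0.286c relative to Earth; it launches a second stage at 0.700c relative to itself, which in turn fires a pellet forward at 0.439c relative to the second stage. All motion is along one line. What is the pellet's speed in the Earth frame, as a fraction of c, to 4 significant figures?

Compose boost 2: (0.700 + 0.286)/(1 + 0.700×0.286) = 0.9860/1.20020 = 0.821530
Compose boost 3: (0.439 + 0.821530)/(1 + 0.439×0.821530) = 1.26053/1.36065 = 0.9264

u ≈ 0.9264c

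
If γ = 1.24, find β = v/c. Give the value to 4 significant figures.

β = √(1 − 1/γ²) = √(1 − 1/1.24²) = √(0.349636) = 0.5913

β ≈ 0.5913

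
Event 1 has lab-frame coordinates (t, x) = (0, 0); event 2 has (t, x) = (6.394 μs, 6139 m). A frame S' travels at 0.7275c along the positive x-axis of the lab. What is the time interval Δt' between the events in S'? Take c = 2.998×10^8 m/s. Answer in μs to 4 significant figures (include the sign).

γ = 1/√(1 − 0.7275²) = 1.45750
Δt' = γ(Δt − vΔx/c²) = 1.45750 × (6.394 μs − 0.7275×6139 m / (2.998×10^8 m/s))
= 1.45750 × (-8.50301 μs) = -12.39 μs

Δt' ≈ -12.39 μs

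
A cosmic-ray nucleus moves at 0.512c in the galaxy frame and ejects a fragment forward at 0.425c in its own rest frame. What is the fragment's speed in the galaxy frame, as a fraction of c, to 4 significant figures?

u ≈ 0.7695c

Compose boost 2: (0.425 + 0.512)/(1 + 0.425×0.512) = 0.9370/1.21760 = 0.7695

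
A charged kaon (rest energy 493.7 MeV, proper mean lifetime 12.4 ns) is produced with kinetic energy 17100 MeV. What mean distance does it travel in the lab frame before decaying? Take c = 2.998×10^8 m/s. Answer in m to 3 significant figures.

γ = 1 + K/(m₀c²) = 1 + 17100/493.7 = 35.636
β = √(1 − 1/γ²) = 0.99961
Dilated lifetime: γτ₀ = 35.636 × 12.4 ns = 441.89 ns
d = βc·γτ₀ = 0.99961 × (2.998×10^8 m/s) × 4.4189×10^-7 s = 132 m

d ≈ 132 m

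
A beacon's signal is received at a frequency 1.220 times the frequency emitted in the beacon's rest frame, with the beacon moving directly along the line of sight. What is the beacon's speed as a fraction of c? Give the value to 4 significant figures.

f_obs/f_src = √((1+β)/(1−β)) = 1.220  ⇒  (1+β)/(1−β) = 1.48840
β = |1 − D²|/(1 + D²) = |1 − 1.48840|/(1 + 1.48840) = 0.1963

β ≈ 0.1963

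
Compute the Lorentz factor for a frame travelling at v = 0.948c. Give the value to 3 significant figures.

γ ≈ 3.14

γ = 1/√(1 − β²) = 1/√(1 − 0.948²) = 1/√(0.10130) = 3.14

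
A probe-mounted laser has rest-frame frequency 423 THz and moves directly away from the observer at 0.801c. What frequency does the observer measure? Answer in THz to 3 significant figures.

f_obs ≈ 141 THz

Relativistic Doppler: f_obs = f_src √((1−β)/(1+β))
= 423 × √(0.19900/1.8010) = 423 × 0.33241 = 141 THz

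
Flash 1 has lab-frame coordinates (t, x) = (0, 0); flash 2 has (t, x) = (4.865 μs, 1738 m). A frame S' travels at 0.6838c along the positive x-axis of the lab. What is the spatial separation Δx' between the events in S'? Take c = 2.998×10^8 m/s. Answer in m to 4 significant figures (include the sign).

Δx' ≈ 1015 m

γ = 1/√(1 − 0.6838²) = 1.37048
Δx' = γ(Δx − vΔt) = 1.37048 × (1738 m − 0.6838×(2.998×10^8 m/s)×4.865×10^-6 s)
= 1.37048 × (740.659 m) = 1015 m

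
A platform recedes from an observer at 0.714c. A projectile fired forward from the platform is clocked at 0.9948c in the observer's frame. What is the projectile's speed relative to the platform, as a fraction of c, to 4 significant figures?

u' ≈ 0.9692c

Inverse velocity addition: u' = (u − v)/(1 − uv/c²)
= (0.9948 − 0.714)/(1 − 0.9948×0.714) = 0.2808/0.289713 = 0.9692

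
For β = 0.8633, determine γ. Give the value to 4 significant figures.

γ ≈ 1.981

γ = 1/√(1 − β²) = 1/√(1 − 0.8633²) = 1/√(0.254713) = 1.981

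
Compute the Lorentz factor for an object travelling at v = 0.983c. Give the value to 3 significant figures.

γ ≈ 5.45

γ = 1/√(1 − β²) = 1/√(1 − 0.983²) = 1/√(0.033711) = 5.45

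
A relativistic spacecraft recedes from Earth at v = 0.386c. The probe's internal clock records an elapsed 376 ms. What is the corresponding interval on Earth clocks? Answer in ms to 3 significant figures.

γ = 1/√(1 − 0.386²) = 1.0840
Time dilation: Δt = γτ₀ = 1.0840 × 376 ms = 408 ms

Δt ≈ 408 ms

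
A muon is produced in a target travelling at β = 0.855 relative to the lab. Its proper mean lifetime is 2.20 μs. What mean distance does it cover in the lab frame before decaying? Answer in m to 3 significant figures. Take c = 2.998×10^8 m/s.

γ = 1/√(1 − 0.855²) = 1.9282
Dilated lifetime: Δt = γτ₀ = 1.9282 × 2.20 μs = 4.2420 μs
d = vΔt = 0.855c × 4.2420 μs = 2.5633×10^8 m/s × 4.2420×10^-6 s = 1090 m

d ≈ 1090 m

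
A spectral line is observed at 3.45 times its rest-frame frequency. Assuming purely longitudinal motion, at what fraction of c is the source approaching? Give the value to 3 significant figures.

β ≈ 0.845

f_obs/f_src = √((1+β)/(1−β)) = 3.45  ⇒  (1+β)/(1−β) = 11.903
β = |1 − D²|/(1 + D²) = |1 − 11.903|/(1 + 11.903) = 0.845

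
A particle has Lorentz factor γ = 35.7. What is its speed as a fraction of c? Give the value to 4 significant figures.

β = √(1 − 1/γ²) = √(1 − 1/35.7²) = √(0.999215) = 0.9996

β ≈ 0.9996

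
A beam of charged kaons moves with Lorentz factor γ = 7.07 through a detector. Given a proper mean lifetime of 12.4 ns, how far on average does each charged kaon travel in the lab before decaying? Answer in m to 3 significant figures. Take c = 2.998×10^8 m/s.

β = √(1 − 1/γ²) = √(1 − 1/7.07²) = 0.98995
Dilated lifetime: Δt = γτ₀ = 7.07 × 12.4 ns = 87.668 ns
d = vΔt = 0.98995c × 87.668 ns = 2.9679×10^8 m/s × 8.7668×10^-8 s = 26.0 m

d ≈ 26.0 m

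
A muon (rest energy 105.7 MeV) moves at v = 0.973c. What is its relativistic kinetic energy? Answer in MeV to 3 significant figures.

γ = 1/√(1 − 0.973²) = 4.3327
K = (γ − 1)m₀c² = (4.3327 − 1) × 105.7 MeV = 3.3327 × 105.7 MeV = 352 MeV

K ≈ 352 MeV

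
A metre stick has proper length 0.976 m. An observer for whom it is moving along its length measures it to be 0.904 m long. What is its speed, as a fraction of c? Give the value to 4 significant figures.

γ = L₀/L = 0.976/0.904 = 1.07965
β = √(1 − 1/γ²) = 0.3770

β ≈ 0.3770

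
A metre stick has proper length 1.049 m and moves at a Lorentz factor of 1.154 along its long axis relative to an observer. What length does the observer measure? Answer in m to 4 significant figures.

γ = 1.154 (given)
Length contraction: L = L₀/γ = 1.049/1.154 = 0.9090 m

L ≈ 0.9090 m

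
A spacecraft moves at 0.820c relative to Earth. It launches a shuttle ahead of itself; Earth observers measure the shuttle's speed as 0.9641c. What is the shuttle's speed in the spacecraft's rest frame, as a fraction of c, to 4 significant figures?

Inverse velocity addition: u' = (u − v)/(1 − uv/c²)
= (0.9641 − 0.820)/(1 − 0.9641×0.820) = 0.1441/0.209438 = 0.6880

u' ≈ 0.6880c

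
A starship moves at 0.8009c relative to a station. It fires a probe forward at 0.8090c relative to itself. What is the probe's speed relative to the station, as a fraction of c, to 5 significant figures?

Relativistic velocity addition: u = (u' + v)/(1 + u'v/c²)
= (0.8090 + 0.8009)/(1 + 0.8090×0.8009) = 1.6099/1.647928 = 0.97692

u ≈ 0.97692c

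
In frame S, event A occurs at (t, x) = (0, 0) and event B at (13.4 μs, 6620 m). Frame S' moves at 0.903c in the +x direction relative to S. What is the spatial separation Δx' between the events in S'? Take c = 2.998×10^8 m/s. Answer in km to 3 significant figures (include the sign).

γ = 1/√(1 − 0.903²) = 2.3275
Δx' = γ(Δx − vΔt) = 2.3275 × (6620 m − 0.903×(2.998×10^8 m/s)×13.4×10^-6 s)
= 2.3275 × (2992.4 m) = 6.96 km

Δx' ≈ 6.96 km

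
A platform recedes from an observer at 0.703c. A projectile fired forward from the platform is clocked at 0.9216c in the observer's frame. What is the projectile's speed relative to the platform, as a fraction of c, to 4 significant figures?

Inverse velocity addition: u' = (u − v)/(1 − uv/c²)
= (0.9216 − 0.703)/(1 − 0.9216×0.703) = 0.2186/0.352115 = 0.6208

u' ≈ 0.6208c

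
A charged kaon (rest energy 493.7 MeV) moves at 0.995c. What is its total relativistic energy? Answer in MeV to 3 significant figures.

E ≈ 4940 MeV

γ = 1/√(1 − 0.995²) = 10.013
E = γm₀c² = 10.013 × 493.7 MeV = 4940 MeV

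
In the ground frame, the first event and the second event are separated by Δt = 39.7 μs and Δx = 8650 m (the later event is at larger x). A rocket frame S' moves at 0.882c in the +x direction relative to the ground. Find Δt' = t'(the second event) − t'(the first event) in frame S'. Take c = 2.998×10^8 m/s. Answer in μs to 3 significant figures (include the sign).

Δt' ≈ 30.2 μs

γ = 1/√(1 − 0.882²) = 2.1220
Δt' = γ(Δt − vΔx/c²) = 2.1220 × (39.7 μs − 0.882×8650 m / (2.998×10^8 m/s))
= 2.1220 × (14.252 μs) = 30.2 μs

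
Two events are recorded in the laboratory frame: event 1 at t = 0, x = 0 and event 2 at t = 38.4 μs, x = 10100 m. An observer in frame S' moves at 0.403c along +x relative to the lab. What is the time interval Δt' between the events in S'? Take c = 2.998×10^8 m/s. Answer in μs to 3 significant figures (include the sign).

γ = 1/√(1 − 0.403²) = 1.0927
Δt' = γ(Δt − vΔx/c²) = 1.0927 × (38.4 μs − 0.403×10100 m / (2.998×10^8 m/s))
= 1.0927 × (24.823 μs) = 27.1 μs

Δt' ≈ 27.1 μs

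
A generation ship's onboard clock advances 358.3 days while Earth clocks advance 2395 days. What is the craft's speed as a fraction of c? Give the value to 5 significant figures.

γ = Δt/τ₀ = 2395/358.3 = 6.684343
β = √(1 − 1/γ²) = √(1 − 1/6.684343²) = 0.98875

β ≈ 0.98875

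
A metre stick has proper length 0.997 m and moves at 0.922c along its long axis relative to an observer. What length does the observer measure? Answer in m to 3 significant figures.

γ = 1/√(1 − 0.922²) = 2.5827
Length contraction: L = L₀/γ = 0.997/2.5827 = 0.386 m

L ≈ 0.386 m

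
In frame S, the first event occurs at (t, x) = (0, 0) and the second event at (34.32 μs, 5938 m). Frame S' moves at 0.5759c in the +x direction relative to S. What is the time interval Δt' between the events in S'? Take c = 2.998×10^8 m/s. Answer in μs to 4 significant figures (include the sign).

γ = 1/√(1 − 0.5759²) = 1.22321
Δt' = γ(Δt − vΔx/c²) = 1.22321 × (34.32 μs − 0.5759×5938 m / (2.998×10^8 m/s))
= 1.22321 × (22.9134 μs) = 28.03 μs

Δt' ≈ 28.03 μs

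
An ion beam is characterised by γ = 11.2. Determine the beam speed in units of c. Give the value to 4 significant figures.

β = √(1 − 1/γ²) = √(1 − 1/11.2²) = √(0.992028) = 0.9960

β ≈ 0.9960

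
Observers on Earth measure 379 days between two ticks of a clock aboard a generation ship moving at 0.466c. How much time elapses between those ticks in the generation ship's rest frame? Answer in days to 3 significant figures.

γ = 1/√(1 − 0.466²) = 1.1302
Proper time: τ₀ = Δt/γ = 379/1.1302 = 335 days

τ₀ ≈ 335 days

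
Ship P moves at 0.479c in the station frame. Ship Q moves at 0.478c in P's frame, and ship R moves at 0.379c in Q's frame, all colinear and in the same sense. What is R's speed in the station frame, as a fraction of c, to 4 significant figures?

u ≈ 0.8939c

Compose boost 2: (0.478 + 0.479)/(1 + 0.478×0.479) = 0.9570/1.22896 = 0.778706
Compose boost 3: (0.379 + 0.778706)/(1 + 0.379×0.778706) = 1.15771/1.29513 = 0.8939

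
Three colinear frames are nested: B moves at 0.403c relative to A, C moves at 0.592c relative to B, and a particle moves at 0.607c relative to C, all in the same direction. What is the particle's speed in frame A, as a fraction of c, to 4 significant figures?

Compose boost 2: (0.592 + 0.403)/(1 + 0.592×0.403) = 0.9950/1.23858 = 0.803342
Compose boost 3: (0.607 + 0.803342)/(1 + 0.607×0.803342) = 1.41034/1.48763 = 0.9480

u ≈ 0.9480c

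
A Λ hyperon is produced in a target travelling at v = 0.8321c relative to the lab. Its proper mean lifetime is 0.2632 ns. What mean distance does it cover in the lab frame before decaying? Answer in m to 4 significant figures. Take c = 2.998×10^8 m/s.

γ = 1/√(1 − 0.8321²) = 1.80302
Dilated lifetime: Δt = γτ₀ = 1.80302 × 0.2632 ns = 0.474554 ns
d = vΔt = 0.8321c × 0.474554 ns = 2.49464×10^8 m/s × 4.74554×10^-10 s = 0.1184 m

d ≈ 0.1184 m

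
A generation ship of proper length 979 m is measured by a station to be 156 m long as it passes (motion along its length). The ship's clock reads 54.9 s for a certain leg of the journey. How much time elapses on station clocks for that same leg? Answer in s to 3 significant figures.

Δt ≈ 345 s

Length contraction ⇒ γ = L₀/L = 979/156 = 6.2756
Time dilation: Δt = γτ₀ = 6.2756 × 54.9 s = 345 s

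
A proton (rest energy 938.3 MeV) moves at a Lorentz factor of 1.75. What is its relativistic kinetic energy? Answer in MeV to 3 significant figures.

γ = 1.75 (given)
K = (γ − 1)m₀c² = (1.75 − 1) × 938.3 MeV = 0.75000 × 938.3 MeV = 704 MeV

K ≈ 704 MeV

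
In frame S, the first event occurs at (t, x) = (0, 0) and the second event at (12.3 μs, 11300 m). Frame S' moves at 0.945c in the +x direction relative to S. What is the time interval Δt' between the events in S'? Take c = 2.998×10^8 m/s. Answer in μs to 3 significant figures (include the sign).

γ = 1/√(1 − 0.945²) = 3.0574
Δt' = γ(Δt − vΔx/c²) = 3.0574 × (12.3 μs − 0.945×11300 m / (2.998×10^8 m/s))
= 3.0574 × (-23.319 μs) = -71.3 μs

Δt' ≈ -71.3 μs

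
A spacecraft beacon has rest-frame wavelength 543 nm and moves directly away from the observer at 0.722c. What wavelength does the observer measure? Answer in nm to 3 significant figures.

Relativistic Doppler: λ_obs = λ_src √((1+β)/(1−β))
= 543 × √(1.7220/0.27800) = 543 × 2.4888 = 1350 nm

λ_obs ≈ 1350 nm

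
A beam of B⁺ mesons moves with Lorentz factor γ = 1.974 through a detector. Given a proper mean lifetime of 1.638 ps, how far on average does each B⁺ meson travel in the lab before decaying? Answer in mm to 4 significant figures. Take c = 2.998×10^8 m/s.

d ≈ 0.8358 mm

β = √(1 − 1/γ²) = √(1 − 1/1.974²) = 0.862190
Dilated lifetime: Δt = γτ₀ = 1.974 × 1.638 ps = 3.23341 ps
d = vΔt = 0.862190c × 3.23341 ps = 2.58484×10^8 m/s × 3.23341×10^-12 s = 0.8358 mm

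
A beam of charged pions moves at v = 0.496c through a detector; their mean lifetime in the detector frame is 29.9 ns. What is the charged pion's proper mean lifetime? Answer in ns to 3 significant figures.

γ = 1/√(1 − 0.496²) = 1.1516
Proper time: τ₀ = Δt/γ = 29.9/1.1516 = 26.0 ns

τ₀ ≈ 26.0 ns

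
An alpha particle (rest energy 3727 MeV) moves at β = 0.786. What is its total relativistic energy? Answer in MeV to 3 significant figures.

E ≈ 6030 MeV

γ = 1/√(1 − 0.786²) = 1.6175
E = γm₀c² = 1.6175 × 3727 MeV = 6030 MeV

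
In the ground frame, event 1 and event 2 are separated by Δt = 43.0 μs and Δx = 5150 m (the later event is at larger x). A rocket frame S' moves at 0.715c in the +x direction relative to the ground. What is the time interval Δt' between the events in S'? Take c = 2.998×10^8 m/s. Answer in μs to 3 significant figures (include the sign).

γ = 1/√(1 − 0.715²) = 1.4304
Δt' = γ(Δt − vΔx/c²) = 1.4304 × (43.0 μs − 0.715×5150 m / (2.998×10^8 m/s))
= 1.4304 × (30.718 μs) = 43.9 μs

Δt' ≈ 43.9 μs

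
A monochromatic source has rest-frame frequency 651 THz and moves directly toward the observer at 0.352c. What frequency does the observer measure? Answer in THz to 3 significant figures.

Relativistic Doppler: f_obs = f_src √((1+β)/(1−β))
= 651 × √(1.3520/0.64800) = 651 × 1.4444 = 940 THz

f_obs ≈ 940 THz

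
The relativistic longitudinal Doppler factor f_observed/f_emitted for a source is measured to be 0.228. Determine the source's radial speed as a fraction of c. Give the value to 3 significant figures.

f_obs/f_src = √((1−β)/(1+β)) = 0.228  ⇒  (1−β)/(1+β) = 0.051984
β = |1 − D²|/(1 + D²) = |1 − 0.051984|/(1 + 0.051984) = 0.901

β ≈ 0.901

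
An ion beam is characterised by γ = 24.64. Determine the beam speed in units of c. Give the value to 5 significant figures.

β = √(1 − 1/γ²) = √(1 − 1/24.64²) = √(0.9983529) = 0.99918

β ≈ 0.99918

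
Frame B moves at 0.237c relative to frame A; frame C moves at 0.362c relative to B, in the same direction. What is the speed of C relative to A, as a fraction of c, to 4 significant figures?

Compose boost 2: (0.362 + 0.237)/(1 + 0.362×0.237) = 0.5990/1.08579 = 0.5517

u ≈ 0.5517c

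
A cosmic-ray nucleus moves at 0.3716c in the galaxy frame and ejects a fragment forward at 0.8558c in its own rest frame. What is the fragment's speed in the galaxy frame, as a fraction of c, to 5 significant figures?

Compose boost 2: (0.8558 + 0.3716)/(1 + 0.8558×0.3716) = 1.2274/1.318015 = 0.93125

u ≈ 0.93125c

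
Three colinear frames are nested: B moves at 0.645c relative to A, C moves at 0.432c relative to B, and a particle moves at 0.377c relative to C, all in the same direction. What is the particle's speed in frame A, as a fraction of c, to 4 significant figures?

Compose boost 2: (0.432 + 0.645)/(1 + 0.432×0.645) = 1.077/1.27864 = 0.842301
Compose boost 3: (0.377 + 0.842301)/(1 + 0.377×0.842301) = 1.21930/1.31755 = 0.9254

u ≈ 0.9254c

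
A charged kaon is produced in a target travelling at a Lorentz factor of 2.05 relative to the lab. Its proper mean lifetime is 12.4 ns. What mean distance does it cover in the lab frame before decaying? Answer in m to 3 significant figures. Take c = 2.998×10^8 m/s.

β = √(1 − 1/γ²) = √(1 − 1/2.05²) = 0.87295
Dilated lifetime: Δt = γτ₀ = 2.05 × 12.4 ns = 25.420 ns
d = vΔt = 0.87295c × 25.420 ns = 2.6171×10^8 m/s × 2.5420×10^-8 s = 6.65 m

d ≈ 6.65 m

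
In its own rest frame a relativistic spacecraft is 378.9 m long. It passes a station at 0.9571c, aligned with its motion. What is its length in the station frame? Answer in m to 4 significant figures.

γ = 1/√(1 − 0.9571²) = 3.45116
Length contraction: L = L₀/γ = 378.9/3.45116 = 109.8 m

L ≈ 109.8 m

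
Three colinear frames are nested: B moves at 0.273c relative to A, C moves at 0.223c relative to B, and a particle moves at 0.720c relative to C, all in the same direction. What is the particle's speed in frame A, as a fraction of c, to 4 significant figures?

Compose boost 2: (0.223 + 0.273)/(1 + 0.223×0.273) = 0.4960/1.06088 = 0.467537
Compose boost 3: (0.720 + 0.467537)/(1 + 0.720×0.467537) = 1.18754/1.33663 = 0.8885

u ≈ 0.8885c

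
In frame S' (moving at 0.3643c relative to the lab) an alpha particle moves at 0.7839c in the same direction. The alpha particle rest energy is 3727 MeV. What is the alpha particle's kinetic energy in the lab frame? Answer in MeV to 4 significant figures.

u_lab = (0.7839 + 0.3643)/(1 + 0.7839×0.3643) = 0.8931414
γ = 1/√(1 − 0.8931414²) = 2.22333
K = (γ − 1)m₀c² = (2.22333 − 1) × 3727 = 1.22333 × 3727 = 4559 MeV

K ≈ 4559 MeV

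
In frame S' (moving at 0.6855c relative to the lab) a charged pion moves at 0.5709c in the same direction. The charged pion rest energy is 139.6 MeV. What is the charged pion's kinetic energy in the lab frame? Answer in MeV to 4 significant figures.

K ≈ 185.3 MeV

u_lab = (0.5709 + 0.6855)/(1 + 0.5709×0.6855) = 0.9030066
γ = 1/√(1 − 0.9030066²) = 2.32760
K = (γ − 1)m₀c² = (2.32760 − 1) × 139.6 = 1.32760 × 139.6 = 185.3 MeV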